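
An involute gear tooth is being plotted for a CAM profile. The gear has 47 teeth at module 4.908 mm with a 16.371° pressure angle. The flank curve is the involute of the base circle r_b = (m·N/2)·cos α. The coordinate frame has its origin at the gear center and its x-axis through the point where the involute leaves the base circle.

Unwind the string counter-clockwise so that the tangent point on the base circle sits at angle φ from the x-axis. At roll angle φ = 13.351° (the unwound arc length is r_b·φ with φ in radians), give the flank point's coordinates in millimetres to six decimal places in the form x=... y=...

x=113.625511 y=0.464184

pitch radius r_p = m·N/2 = 4.908·47/2 = 115.338000
base radius r_b = r_p·cos α = 115.338000·cos 16.371° = 110.661823
roll angle φ = 13.351° = 0.23301891 rad
x = r_b·(cos φ + φ·sin φ) = 110.661823·(0.97297372 + 0.23301891·0.23091589) = 113.625511
y = r_b·(sin φ − φ·cos φ) = 110.661823·(0.23091589 − 0.23301891·0.97297372) = 0.464184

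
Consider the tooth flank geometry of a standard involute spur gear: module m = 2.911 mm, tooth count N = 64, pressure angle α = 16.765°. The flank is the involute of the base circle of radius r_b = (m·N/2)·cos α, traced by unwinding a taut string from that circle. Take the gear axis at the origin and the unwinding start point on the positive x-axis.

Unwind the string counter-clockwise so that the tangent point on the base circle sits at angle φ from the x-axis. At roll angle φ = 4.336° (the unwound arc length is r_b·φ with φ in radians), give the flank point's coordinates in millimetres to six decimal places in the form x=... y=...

x=89.447697 y=0.012878

pitch radius r_p = m·N/2 = 2.911·64/2 = 93.152000
base radius r_b = r_p·cos α = 93.152000·cos 16.765° = 89.192656
roll angle φ = 4.336° = 0.07567748 rad
x = r_b·(cos φ + φ·sin φ) = 89.192656·(0.99713783 + 0.07567748·0.07560526) = 89.447697
y = r_b·(sin φ − φ·cos φ) = 89.192656·(0.07560526 − 0.07567748·0.99713783) = 0.012878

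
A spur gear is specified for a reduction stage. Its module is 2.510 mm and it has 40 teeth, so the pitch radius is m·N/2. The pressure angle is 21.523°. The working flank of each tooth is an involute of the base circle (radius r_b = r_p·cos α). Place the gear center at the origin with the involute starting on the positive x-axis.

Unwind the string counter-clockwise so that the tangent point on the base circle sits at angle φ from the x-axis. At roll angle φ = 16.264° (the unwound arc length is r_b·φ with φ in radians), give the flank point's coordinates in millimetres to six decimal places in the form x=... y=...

pitch radius r_p = m·N/2 = 2.510·40/2 = 50.200000
base radius r_b = r_p·cos α = 50.200000·cos 21.523° = 46.699573
roll angle φ = 16.264° = 0.28386035 rad
x = r_b·(cos φ + φ·sin φ) = 46.699573·(0.95998145 + 0.28386035·0.28006359) = 48.543290
y = r_b·(sin φ − φ·cos φ) = 46.699573·(0.28006359 − 0.28386035·0.95998145) = 0.353185

x=48.543290 y=0.353185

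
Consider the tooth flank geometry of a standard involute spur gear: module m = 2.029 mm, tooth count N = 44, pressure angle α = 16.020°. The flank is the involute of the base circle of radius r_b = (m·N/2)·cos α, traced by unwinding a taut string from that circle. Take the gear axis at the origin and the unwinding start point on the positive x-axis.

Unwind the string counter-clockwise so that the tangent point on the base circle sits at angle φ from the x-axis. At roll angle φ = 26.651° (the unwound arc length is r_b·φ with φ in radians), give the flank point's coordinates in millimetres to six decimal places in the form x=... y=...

x=47.297904 y=1.408408

pitch radius r_p = m·N/2 = 2.029·44/2 = 44.638000
base radius r_b = r_p·cos α = 44.638000·cos 16.020° = 42.904502
roll angle φ = 26.651° = 0.46514770 rad
x = r_b·(cos φ + φ·sin φ) = 42.904502·(0.89375532 + 0.46514770·0.44855481) = 47.297904
y = r_b·(sin φ − φ·cos φ) = 42.904502·(0.44855481 − 0.46514770·0.89375532) = 1.408408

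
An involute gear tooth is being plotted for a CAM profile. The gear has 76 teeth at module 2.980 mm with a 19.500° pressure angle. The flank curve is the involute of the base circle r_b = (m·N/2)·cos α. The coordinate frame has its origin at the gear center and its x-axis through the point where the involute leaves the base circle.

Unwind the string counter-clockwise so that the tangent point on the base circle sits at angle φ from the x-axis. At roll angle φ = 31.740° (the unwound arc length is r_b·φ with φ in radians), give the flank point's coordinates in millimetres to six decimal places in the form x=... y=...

pitch radius r_p = m·N/2 = 2.980·76/2 = 113.240000
base radius r_b = r_p·cos α = 113.240000·cos 19.500° = 106.744722
roll angle φ = 31.740° = 0.55396750 rad
x = r_b·(cos φ + φ·sin φ) = 106.744722·(0.85044405 + 0.55396750·0.52606550) = 121.888302
y = r_b·(sin φ − φ·cos φ) = 106.744722·(0.52606550 − 0.55396750·0.85044405) = 5.865316

x=121.888302 y=5.865316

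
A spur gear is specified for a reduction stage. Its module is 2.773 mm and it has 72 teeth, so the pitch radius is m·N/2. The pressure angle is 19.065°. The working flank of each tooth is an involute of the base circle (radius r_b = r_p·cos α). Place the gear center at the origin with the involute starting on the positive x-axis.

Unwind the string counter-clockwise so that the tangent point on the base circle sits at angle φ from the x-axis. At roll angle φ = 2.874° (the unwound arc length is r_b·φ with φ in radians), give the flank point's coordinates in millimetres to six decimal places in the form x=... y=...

x=94.470922 y=0.003968

pitch radius r_p = m·N/2 = 2.773·72/2 = 99.828000
base radius r_b = r_p·cos α = 99.828000·cos 19.065° = 94.352297
roll angle φ = 2.874° = 0.05016076 rad
x = r_b·(cos φ + φ·sin φ) = 94.352297·(0.99874221 + 0.05016076·0.05013973) = 94.470922
y = r_b·(sin φ − φ·cos φ) = 94.352297·(0.05013973 − 0.05016076·0.99874221) = 0.003968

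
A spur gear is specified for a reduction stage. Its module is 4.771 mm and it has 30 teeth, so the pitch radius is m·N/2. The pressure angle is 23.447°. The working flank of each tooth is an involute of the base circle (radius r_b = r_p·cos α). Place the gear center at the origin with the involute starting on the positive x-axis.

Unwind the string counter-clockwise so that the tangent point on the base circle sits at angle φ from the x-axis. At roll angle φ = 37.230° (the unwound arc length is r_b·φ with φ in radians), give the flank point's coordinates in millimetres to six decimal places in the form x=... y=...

x=78.087318 y=5.754585

pitch radius r_p = m·N/2 = 4.771·30/2 = 71.565000
base radius r_b = r_p·cos α = 71.565000·cos 23.447° = 65.655773
roll angle φ = 37.230° = 0.64978608 rad
x = r_b·(cos φ + φ·sin φ) = 65.655773·(0.79621324 + 0.64978608·0.60501609) = 78.087318
y = r_b·(sin φ − φ·cos φ) = 65.655773·(0.60501609 − 0.64978608·0.79621324) = 5.754585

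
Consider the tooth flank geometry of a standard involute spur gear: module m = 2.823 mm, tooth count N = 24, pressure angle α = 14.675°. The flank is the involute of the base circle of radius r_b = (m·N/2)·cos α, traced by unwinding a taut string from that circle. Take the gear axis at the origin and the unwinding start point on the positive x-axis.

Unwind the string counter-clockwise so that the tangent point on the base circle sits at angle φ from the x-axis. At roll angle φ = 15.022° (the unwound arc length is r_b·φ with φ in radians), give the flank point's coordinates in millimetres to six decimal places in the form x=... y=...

pitch radius r_p = m·N/2 = 2.823·24/2 = 33.876000
base radius r_b = r_p·cos α = 33.876000·cos 14.675° = 32.770910
roll angle φ = 15.022° = 0.26218336 rad
x = r_b·(cos φ + φ·sin φ) = 32.770910·(0.96582638 + 0.26218336·0.25918991) = 33.877966
y = r_b·(sin φ − φ·cos φ) = 32.770910·(0.25918991 − 0.26218336·0.96582638) = 0.195521

x=33.877966 y=0.195521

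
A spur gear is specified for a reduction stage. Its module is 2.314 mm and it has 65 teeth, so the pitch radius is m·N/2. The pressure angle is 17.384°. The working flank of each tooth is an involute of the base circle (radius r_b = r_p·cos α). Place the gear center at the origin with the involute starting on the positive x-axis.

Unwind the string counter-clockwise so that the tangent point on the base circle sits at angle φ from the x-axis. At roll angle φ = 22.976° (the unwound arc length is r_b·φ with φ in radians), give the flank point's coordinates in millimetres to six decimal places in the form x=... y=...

pitch radius r_p = m·N/2 = 2.314·65/2 = 75.205000
base radius r_b = r_p·cos α = 75.205000·cos 17.384° = 71.769921
roll angle φ = 22.976° = 0.40100685 rad
x = r_b·(cos φ + φ·sin φ) = 71.769921·(0.92066844 + 0.40100685·0.39034551) = 77.310535
y = r_b·(sin φ − φ·cos φ) = 71.769921·(0.39034551 − 0.40100685·0.92066844) = 1.518017

x=77.310535 y=1.518017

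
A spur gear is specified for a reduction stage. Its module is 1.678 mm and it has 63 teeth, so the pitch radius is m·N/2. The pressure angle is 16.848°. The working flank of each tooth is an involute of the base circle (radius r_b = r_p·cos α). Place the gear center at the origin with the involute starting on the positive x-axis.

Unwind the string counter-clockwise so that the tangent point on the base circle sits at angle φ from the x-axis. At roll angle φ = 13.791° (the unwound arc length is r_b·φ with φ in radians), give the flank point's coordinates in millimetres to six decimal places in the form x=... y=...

pitch radius r_p = m·N/2 = 1.678·63/2 = 52.857000
base radius r_b = r_p·cos α = 52.857000·cos 16.848° = 50.588220
roll angle φ = 13.791° = 0.24069836 rad
x = r_b·(cos φ + φ·sin φ) = 50.588220·(0.97117174 + 0.24069836·0.23838091) = 52.032495
y = r_b·(sin φ − φ·cos φ) = 50.588220·(0.23838091 − 0.24069836·0.97117174) = 0.233792

x=52.032495 y=0.233792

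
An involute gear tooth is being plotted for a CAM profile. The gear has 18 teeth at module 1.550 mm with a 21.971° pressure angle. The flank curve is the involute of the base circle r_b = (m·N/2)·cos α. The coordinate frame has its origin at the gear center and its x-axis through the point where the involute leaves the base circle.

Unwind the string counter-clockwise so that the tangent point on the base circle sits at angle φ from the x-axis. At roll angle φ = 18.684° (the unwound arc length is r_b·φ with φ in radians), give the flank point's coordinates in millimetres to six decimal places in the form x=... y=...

x=13.606529 y=0.147953

pitch radius r_p = m·N/2 = 1.550·18/2 = 13.950000
base radius r_b = r_p·cos α = 13.950000·cos 21.971° = 12.936858
roll angle φ = 18.684° = 0.32609732 rad
x = r_b·(cos φ + φ·sin φ) = 12.936858·(0.94729977 + 0.32609732·0.32034847) = 13.606529
y = r_b·(sin φ − φ·cos φ) = 12.936858·(0.32034847 − 0.32609732·0.94729977) = 0.147953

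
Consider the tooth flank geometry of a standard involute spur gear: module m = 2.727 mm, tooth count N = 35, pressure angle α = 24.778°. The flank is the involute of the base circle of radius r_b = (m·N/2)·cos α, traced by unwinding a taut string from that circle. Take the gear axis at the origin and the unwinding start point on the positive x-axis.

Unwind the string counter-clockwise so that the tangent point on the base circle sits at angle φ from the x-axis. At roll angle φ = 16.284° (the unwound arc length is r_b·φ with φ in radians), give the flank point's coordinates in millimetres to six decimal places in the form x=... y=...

pitch radius r_p = m·N/2 = 2.727·35/2 = 47.722500
base radius r_b = r_p·cos α = 47.722500·cos 24.778° = 43.329094
roll angle φ = 16.284° = 0.28420942 rad
x = r_b·(cos φ + φ·sin φ) = 43.329094·(0.95988363 + 0.28420942·0.28039867) = 45.043867
y = r_b·(sin φ − φ·cos φ) = 43.329094·(0.28039867 − 0.28420942·0.95988363) = 0.328898

x=45.043867 y=0.328898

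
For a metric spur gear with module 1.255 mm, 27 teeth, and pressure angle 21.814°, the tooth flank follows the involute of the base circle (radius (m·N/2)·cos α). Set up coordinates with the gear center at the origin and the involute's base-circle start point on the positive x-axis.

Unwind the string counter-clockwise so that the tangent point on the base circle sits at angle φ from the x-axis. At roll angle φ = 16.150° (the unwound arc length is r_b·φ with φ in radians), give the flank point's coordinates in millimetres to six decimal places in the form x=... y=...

pitch radius r_p = m·N/2 = 1.255·27/2 = 16.942500
base radius r_b = r_p·cos α = 16.942500·cos 21.814° = 15.729333
roll angle φ = 16.150° = 0.28187067 rad
x = r_b·(cos φ + φ·sin φ) = 15.729333·(0.96053679 + 0.28187067·0.27815299) = 16.341833
y = r_b·(sin φ − φ·cos φ) = 15.729333·(0.27815299 − 0.28187067·0.96053679) = 0.116489

x=16.341833 y=0.116489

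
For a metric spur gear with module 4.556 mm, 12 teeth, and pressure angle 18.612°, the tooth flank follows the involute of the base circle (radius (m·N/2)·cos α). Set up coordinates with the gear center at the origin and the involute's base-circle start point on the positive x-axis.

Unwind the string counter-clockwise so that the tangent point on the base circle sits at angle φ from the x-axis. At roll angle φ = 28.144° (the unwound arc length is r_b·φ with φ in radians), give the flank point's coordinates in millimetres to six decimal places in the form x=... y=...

pitch radius r_p = m·N/2 = 4.556·12/2 = 27.336000
base radius r_b = r_p·cos α = 27.336000·cos 18.612° = 25.906371
roll angle φ = 28.144° = 0.49120546 rad
x = r_b·(cos φ + φ·sin φ) = 25.906371·(0.88176489 + 0.49120546·0.47168917) = 28.845738
y = r_b·(sin φ − φ·cos φ) = 25.906371·(0.47168917 − 0.49120546·0.88176489) = 0.998987

x=28.845738 y=0.998987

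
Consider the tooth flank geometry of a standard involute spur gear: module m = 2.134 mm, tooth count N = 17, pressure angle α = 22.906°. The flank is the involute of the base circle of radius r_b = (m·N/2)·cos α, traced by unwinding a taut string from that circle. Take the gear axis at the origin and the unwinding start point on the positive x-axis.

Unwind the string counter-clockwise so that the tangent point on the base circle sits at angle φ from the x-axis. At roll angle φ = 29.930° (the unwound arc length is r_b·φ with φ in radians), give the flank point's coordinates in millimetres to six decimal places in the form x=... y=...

pitch radius r_p = m·N/2 = 2.134·17/2 = 18.139000
base radius r_b = r_p·cos α = 18.139000·cos 22.906° = 16.708643
roll angle φ = 29.930° = 0.52237705 rad
x = r_b·(cos φ + φ·sin φ) = 16.708643·(0.86663562 + 0.52237705·0.49894158) = 18.835173
y = r_b·(sin φ − φ·cos φ) = 16.708643·(0.49894158 − 0.52237705·0.86663562) = 0.772458

x=18.835173 y=0.772458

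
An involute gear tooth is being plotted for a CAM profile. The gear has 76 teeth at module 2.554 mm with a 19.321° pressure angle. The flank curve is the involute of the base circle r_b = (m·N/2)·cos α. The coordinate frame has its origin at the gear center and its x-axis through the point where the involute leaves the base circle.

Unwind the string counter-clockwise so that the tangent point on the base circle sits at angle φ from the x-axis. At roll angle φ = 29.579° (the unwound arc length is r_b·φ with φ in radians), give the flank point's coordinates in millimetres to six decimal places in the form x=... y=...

pitch radius r_p = m·N/2 = 2.554·76/2 = 97.052000
base radius r_b = r_p·cos α = 97.052000·cos 19.321° = 91.586007
roll angle φ = 29.579° = 0.51625094 rad
x = r_b·(cos φ + φ·sin φ) = 91.586007·(0.86967591 + 0.51625094·0.49362315) = 102.989319
y = r_b·(sin φ − φ·cos φ) = 91.586007·(0.49362315 − 0.51625094·0.86967591) = 4.089511

x=102.989319 y=4.089511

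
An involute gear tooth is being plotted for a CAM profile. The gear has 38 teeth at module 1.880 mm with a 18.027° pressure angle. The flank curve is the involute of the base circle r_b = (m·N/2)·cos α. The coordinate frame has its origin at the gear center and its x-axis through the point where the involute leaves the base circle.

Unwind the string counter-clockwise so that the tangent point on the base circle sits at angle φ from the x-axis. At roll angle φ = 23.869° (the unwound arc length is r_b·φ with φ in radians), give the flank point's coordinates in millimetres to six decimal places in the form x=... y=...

pitch radius r_p = m·N/2 = 1.880·38/2 = 35.720000
base radius r_b = r_p·cos α = 35.720000·cos 18.027° = 33.966533
roll angle φ = 23.869° = 0.41659264 rad
x = r_b·(cos φ + φ·sin φ) = 33.966533·(0.91447302 + 0.41659264·0.40464687) = 36.787316
y = r_b·(sin φ − φ·cos φ) = 33.966533·(0.40464687 − 0.41659264·0.91447302) = 0.804468

x=36.787316 y=0.804468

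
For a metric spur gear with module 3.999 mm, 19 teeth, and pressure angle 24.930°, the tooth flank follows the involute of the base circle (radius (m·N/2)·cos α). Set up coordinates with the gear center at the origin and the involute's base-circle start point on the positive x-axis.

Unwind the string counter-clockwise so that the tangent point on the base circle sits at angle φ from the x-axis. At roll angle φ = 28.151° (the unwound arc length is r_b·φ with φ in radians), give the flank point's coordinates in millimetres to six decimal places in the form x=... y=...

x=38.361314 y=1.329443

pitch radius r_p = m·N/2 = 3.999·19/2 = 37.990500
base radius r_b = r_p·cos α = 37.990500·cos 24.930° = 34.450676
roll angle φ = 28.151° = 0.49132764 rad
x = r_b·(cos φ + φ·sin φ) = 34.450676·(0.88170726 + 0.49132764·0.47179689) = 38.361314
y = r_b·(sin φ − φ·cos φ) = 34.450676·(0.47179689 − 0.49132764·0.88170726) = 1.329443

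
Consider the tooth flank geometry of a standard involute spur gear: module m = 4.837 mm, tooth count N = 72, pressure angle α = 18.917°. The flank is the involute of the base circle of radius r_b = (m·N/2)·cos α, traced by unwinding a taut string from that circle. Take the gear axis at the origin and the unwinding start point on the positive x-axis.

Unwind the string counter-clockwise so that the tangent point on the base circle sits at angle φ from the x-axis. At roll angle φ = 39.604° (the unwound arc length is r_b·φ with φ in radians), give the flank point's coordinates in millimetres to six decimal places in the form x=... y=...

x=199.501892 y=17.282205

pitch radius r_p = m·N/2 = 4.837·72/2 = 174.132000
base radius r_b = r_p·cos α = 174.132000·cos 18.917° = 164.726993
roll angle φ = 39.604° = 0.69122020 rad
x = r_b·(cos φ + φ·sin φ) = 164.726993·(0.77046874 + 0.69122020·0.63747778) = 199.501892
y = r_b·(sin φ − φ·cos φ) = 164.726993·(0.63747778 − 0.69122020·0.77046874) = 17.282205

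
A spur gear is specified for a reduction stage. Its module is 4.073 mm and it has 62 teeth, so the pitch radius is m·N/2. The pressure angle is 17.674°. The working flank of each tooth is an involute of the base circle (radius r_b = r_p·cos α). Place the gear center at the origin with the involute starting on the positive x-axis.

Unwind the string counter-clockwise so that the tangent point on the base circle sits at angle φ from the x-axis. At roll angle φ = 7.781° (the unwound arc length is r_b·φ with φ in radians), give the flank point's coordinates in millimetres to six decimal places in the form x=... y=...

x=121.407556 y=0.100252

pitch radius r_p = m·N/2 = 4.073·62/2 = 126.263000
base radius r_b = r_p·cos α = 126.263000·cos 17.674° = 120.303304
roll angle φ = 7.781° = 0.13580407 rad
x = r_b·(cos φ + φ·sin φ) = 120.303304·(0.99079279 + 0.13580407·0.13538702) = 121.407556
y = r_b·(sin φ − φ·cos φ) = 120.303304·(0.13538702 − 0.13580407·0.99079279) = 0.100252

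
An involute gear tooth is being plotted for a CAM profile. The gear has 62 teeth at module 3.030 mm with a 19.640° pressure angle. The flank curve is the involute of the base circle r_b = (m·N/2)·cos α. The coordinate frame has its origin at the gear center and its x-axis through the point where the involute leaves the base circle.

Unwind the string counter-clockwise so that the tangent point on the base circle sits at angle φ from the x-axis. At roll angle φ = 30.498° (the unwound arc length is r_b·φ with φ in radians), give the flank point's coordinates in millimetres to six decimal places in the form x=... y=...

x=100.124185 y=4.322583

pitch radius r_p = m·N/2 = 3.030·62/2 = 93.930000
base radius r_b = r_p·cos α = 93.930000·cos 19.640° = 88.465438
roll angle φ = 30.498° = 0.53229052 rad
x = r_b·(cos φ + φ·sin φ) = 88.465438·(0.86164688 + 0.53229052·0.50750829) = 100.124185
y = r_b·(sin φ − φ·cos φ) = 88.465438·(0.50750829 − 0.53229052·0.86164688) = 4.322583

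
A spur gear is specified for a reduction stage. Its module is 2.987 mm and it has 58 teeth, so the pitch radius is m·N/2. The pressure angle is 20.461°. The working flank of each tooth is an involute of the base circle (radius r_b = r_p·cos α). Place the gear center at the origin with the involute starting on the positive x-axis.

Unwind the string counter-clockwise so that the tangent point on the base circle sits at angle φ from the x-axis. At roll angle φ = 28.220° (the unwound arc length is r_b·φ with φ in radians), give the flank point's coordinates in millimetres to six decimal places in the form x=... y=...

x=90.412940 y=3.154575

pitch radius r_p = m·N/2 = 2.987·58/2 = 86.623000
base radius r_b = r_p·cos α = 86.623000·cos 20.461° = 81.157985
roll angle φ = 28.220° = 0.49253191 rad
x = r_b·(cos φ + φ·sin φ) = 81.157985·(0.88113845 + 0.49253191·0.47285837) = 90.412940
y = r_b·(sin φ − φ·cos φ) = 81.157985·(0.47285837 − 0.49253191·0.88113845) = 3.154575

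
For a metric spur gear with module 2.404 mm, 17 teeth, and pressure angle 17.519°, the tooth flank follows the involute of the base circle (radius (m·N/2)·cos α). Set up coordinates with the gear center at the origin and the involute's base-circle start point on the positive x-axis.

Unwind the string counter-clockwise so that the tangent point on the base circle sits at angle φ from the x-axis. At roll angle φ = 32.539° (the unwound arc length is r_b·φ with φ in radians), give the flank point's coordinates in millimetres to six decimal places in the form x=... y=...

pitch radius r_p = m·N/2 = 2.404·17/2 = 20.434000
base radius r_b = r_p·cos α = 20.434000·cos 17.519° = 19.486213
roll angle φ = 32.539° = 0.56791269 rad
x = r_b·(cos φ + φ·sin φ) = 19.486213·(0.84302552 + 0.56791269·0.53787356) = 22.379736
y = r_b·(sin φ − φ·cos φ) = 19.486213·(0.53787356 − 0.56791269·0.84302552) = 1.151804

x=22.379736 y=1.151804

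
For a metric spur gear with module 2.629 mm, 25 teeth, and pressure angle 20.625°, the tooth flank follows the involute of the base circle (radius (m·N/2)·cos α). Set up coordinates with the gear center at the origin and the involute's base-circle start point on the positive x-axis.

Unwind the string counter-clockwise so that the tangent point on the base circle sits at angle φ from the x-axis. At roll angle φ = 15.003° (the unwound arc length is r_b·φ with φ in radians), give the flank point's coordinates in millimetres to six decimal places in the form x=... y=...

pitch radius r_p = m·N/2 = 2.629·25/2 = 32.862500
base radius r_b = r_p·cos α = 32.862500·cos 20.625° = 30.756209
roll angle φ = 15.003° = 0.26185175 rad
x = r_b·(cos φ + φ·sin φ) = 30.756209·(0.96591227 + 0.26185175·0.25886962) = 31.792623
y = r_b·(sin φ − φ·cos φ) = 30.756209·(0.25886962 − 0.26185175·0.96591227) = 0.182809

x=31.792623 y=0.182809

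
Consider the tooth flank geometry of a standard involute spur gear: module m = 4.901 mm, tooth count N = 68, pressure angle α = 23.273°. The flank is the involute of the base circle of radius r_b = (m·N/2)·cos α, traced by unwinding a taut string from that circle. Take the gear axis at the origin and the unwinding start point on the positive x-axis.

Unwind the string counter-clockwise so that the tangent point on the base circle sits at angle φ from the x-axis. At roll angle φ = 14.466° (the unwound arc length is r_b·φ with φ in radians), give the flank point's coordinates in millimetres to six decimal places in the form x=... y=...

pitch radius r_p = m·N/2 = 4.901·68/2 = 166.634000
base radius r_b = r_p·cos α = 166.634000·cos 23.273° = 153.075437
roll angle φ = 14.466° = 0.25247933 rad
x = r_b·(cos φ + φ·sin φ) = 153.075437·(0.96829605 + 0.25247933·0.24980545) = 157.876918
y = r_b·(sin φ − φ·cos φ) = 153.075437·(0.24980545 − 0.25247933·0.96829605) = 0.816001

x=157.876918 y=0.816001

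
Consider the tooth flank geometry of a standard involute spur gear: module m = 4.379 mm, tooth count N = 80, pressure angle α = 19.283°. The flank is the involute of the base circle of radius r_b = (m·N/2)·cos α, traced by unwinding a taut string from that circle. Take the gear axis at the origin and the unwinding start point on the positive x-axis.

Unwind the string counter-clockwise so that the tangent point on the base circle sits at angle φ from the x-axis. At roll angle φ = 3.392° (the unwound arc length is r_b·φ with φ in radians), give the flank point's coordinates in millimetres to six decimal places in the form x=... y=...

x=165.622823 y=0.011431

pitch radius r_p = m·N/2 = 4.379·80/2 = 175.160000
base radius r_b = r_p·cos α = 175.160000·cos 19.283° = 165.333345
roll angle φ = 3.392° = 0.05920157 rad
x = r_b·(cos φ + φ·sin φ) = 165.333345·(0.99824810 + 0.05920157·0.05916699) = 165.622823
y = r_b·(sin φ − φ·cos φ) = 165.333345·(0.05916699 − 0.05920157·0.99824810) = 0.011431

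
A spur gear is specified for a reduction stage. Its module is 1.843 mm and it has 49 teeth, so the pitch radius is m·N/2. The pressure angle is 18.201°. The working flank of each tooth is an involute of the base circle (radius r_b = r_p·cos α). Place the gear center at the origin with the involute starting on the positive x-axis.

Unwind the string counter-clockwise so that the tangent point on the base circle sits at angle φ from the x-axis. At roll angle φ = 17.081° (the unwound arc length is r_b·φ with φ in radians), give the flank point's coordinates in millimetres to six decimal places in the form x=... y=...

x=44.758297 y=0.375479

pitch radius r_p = m·N/2 = 1.843·49/2 = 45.153500
base radius r_b = r_p·cos α = 45.153500·cos 18.201° = 42.894317
roll angle φ = 17.081° = 0.29811969 rad
x = r_b·(cos φ + φ·sin φ) = 42.894317·(0.95589047 + 0.29811969·0.29372336) = 44.758297
y = r_b·(sin φ − φ·cos φ) = 42.894317·(0.29372336 − 0.29811969·0.95589047) = 0.375479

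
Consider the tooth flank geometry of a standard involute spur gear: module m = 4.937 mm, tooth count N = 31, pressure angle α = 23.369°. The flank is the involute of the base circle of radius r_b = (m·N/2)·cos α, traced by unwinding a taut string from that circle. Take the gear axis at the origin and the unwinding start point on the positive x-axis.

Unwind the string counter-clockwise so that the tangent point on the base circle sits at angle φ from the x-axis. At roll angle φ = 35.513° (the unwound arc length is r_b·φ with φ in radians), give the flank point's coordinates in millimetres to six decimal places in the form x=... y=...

pitch radius r_p = m·N/2 = 4.937·31/2 = 76.523500
base radius r_b = r_p·cos α = 76.523500·cos 23.369° = 70.246229
roll angle φ = 35.513° = 0.61981878 rad
x = r_b·(cos φ + φ·sin φ) = 70.246229·(0.81398374 + 0.61981878·0.58088766) = 82.471097
y = r_b·(sin φ − φ·cos φ) = 70.246229·(0.58088766 − 0.61981878·0.81398374) = 5.364371

x=82.471097 y=5.364371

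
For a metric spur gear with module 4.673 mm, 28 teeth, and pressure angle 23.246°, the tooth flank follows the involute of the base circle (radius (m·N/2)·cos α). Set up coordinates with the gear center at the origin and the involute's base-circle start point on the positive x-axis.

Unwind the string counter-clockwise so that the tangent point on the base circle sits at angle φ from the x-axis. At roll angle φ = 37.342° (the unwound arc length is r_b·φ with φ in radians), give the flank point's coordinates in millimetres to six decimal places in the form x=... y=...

x=71.553466 y=5.314917

pitch radius r_p = m·N/2 = 4.673·28/2 = 65.422000
base radius r_b = r_p·cos α = 65.422000·cos 23.246° = 60.110961
roll angle φ = 37.342° = 0.65174085 rad
x = r_b·(cos φ + φ·sin φ) = 60.110961·(0.79502905 + 0.65174085·0.60657135) = 71.553466
y = r_b·(sin φ − φ·cos φ) = 60.110961·(0.60657135 − 0.65174085·0.79502905) = 5.314917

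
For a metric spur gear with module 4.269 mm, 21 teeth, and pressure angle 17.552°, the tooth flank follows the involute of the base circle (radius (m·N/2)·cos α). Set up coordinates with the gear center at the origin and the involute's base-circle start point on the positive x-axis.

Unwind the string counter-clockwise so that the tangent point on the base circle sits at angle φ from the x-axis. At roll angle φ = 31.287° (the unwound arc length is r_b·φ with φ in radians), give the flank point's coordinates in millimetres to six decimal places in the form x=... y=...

x=48.642267 y=2.251166

pitch radius r_p = m·N/2 = 4.269·21/2 = 44.824500
base radius r_b = r_p·cos α = 44.824500·cos 17.552° = 42.737635
roll angle φ = 31.287° = 0.54606116 rad
x = r_b·(cos φ + φ·sin φ) = 42.737635·(0.85457668 + 0.54606116·0.51932523) = 48.642267
y = r_b·(sin φ − φ·cos φ) = 42.737635·(0.51932523 − 0.54606116·0.85457668) = 2.251166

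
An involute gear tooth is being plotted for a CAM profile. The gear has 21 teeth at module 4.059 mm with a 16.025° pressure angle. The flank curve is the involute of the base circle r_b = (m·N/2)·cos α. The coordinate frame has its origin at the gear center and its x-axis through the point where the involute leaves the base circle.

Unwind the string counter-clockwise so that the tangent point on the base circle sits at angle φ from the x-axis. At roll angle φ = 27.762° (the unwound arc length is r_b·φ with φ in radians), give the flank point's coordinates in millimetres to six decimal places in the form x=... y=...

pitch radius r_p = m·N/2 = 4.059·21/2 = 42.619500
base radius r_b = r_p·cos α = 42.619500·cos 16.025° = 40.963363
roll angle φ = 27.762° = 0.48453831 rad
x = r_b·(cos φ + φ·sin φ) = 40.963363·(0.88489010 + 0.48453831·0.46579986) = 45.493419
y = r_b·(sin φ − φ·cos φ) = 40.963363·(0.46579986 − 0.48453831·0.88489010) = 1.517148

x=45.493419 y=1.517148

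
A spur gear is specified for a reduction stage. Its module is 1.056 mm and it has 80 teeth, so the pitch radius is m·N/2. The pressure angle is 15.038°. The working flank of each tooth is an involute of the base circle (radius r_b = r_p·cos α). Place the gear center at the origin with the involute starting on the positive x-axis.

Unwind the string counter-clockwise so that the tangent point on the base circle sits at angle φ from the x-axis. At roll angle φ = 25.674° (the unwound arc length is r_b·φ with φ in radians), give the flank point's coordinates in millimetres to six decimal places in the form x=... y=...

pitch radius r_p = m·N/2 = 1.056·80/2 = 42.240000
base radius r_b = r_p·cos α = 42.240000·cos 15.038° = 40.793447
roll angle φ = 25.674° = 0.44809583 rad
x = r_b·(cos φ + φ·sin φ) = 40.793447·(0.90127372 + 0.44809583·0.43325014) = 44.685603
y = r_b·(sin φ − φ·cos φ) = 40.793447·(0.43325014 − 0.44809583·0.90127372) = 1.199048

x=44.685603 y=1.199048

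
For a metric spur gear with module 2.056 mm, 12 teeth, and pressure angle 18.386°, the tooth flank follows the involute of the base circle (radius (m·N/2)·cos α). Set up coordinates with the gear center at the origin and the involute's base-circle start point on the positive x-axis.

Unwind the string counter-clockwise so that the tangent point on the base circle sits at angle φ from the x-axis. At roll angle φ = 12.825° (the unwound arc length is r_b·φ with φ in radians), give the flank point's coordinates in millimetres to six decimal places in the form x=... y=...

pitch radius r_p = m·N/2 = 2.056·12/2 = 12.336000
base radius r_b = r_p·cos α = 12.336000·cos 18.386° = 11.706286
roll angle φ = 12.825° = 0.22383848 rad
x = r_b·(cos φ + φ·sin φ) = 11.706286·(0.97505259 + 0.22383848·0.22197397) = 11.995886
y = r_b·(sin φ − φ·cos φ) = 11.706286·(0.22197397 − 0.22383848·0.97505259) = 0.043544

x=11.995886 y=0.043544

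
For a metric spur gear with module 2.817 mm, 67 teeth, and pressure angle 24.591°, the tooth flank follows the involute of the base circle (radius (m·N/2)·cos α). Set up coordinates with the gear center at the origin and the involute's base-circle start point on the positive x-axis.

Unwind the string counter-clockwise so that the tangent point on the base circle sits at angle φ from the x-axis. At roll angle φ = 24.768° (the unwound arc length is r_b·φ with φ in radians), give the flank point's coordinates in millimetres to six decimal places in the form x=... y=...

x=93.457269 y=2.267701

pitch radius r_p = m·N/2 = 2.817·67/2 = 94.369500
base radius r_b = r_p·cos α = 94.369500·cos 24.591° = 85.810327
roll angle φ = 24.768° = 0.43228315 rad
x = r_b·(cos φ + φ·sin φ) = 85.810327·(0.90801160 + 0.43228315·0.41894502) = 93.457269
y = r_b·(sin φ − φ·cos φ) = 85.810327·(0.41894502 − 0.43228315·0.90801160) = 2.267701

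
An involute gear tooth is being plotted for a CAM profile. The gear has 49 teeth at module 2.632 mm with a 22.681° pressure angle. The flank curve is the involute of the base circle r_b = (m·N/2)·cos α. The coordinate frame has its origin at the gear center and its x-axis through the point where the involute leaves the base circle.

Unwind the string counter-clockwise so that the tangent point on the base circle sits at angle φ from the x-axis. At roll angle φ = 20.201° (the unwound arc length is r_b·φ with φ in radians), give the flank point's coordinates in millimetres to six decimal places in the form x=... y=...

x=63.081064 y=0.858455

pitch radius r_p = m·N/2 = 2.632·49/2 = 64.484000
base radius r_b = r_p·cos α = 64.484000·cos 22.681° = 59.497195
roll angle φ = 20.201° = 0.35257396 rad
x = r_b·(cos φ + φ·sin φ) = 59.497195·(0.93848700 + 0.35257396·0.34531458) = 63.081064
y = r_b·(sin φ − φ·cos φ) = 59.497195·(0.34531458 − 0.35257396·0.93848700) = 0.858455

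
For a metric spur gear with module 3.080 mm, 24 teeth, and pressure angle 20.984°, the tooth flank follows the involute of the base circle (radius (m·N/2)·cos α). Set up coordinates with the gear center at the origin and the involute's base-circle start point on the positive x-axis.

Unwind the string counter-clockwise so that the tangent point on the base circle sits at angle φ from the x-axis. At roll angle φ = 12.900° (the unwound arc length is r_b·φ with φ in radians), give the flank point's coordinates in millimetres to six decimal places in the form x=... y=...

x=35.372427 y=0.130619

pitch radius r_p = m·N/2 = 3.080·24/2 = 36.960000
base radius r_b = r_p·cos α = 36.960000·cos 20.984° = 34.508830
roll angle φ = 12.900° = 0.22514747 rad
x = r_b·(cos φ + φ·sin φ) = 34.508830·(0.97476119 + 0.22514747·0.22325012) = 35.372427
y = r_b·(sin φ − φ·cos φ) = 34.508830·(0.22325012 − 0.22514747·0.97476119) = 0.130619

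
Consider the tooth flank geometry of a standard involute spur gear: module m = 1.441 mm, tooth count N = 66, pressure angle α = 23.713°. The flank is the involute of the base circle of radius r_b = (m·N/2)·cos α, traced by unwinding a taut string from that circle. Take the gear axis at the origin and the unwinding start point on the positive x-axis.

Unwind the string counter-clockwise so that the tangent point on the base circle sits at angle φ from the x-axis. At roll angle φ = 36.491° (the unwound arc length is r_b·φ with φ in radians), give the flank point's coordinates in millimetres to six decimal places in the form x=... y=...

pitch radius r_p = m·N/2 = 1.441·66/2 = 47.553000
base radius r_b = r_p·cos α = 47.553000·cos 23.713° = 43.538165
roll angle φ = 36.491° = 0.63688810 rad
x = r_b·(cos φ + φ·sin φ) = 43.538165·(0.80395029 + 0.63688810·0.59469651) = 51.492824
y = r_b·(sin φ − φ·cos φ) = 43.538165·(0.59469651 − 0.63688810·0.80395029) = 3.599306

x=51.492824 y=3.599306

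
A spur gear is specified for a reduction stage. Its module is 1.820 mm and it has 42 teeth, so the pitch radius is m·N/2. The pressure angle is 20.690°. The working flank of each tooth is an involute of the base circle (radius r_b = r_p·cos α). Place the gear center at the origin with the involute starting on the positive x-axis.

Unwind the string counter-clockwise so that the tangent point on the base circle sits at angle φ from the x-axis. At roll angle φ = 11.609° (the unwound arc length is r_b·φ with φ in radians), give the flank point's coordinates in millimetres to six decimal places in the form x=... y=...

pitch radius r_p = m·N/2 = 1.820·42/2 = 38.220000
base radius r_b = r_p·cos α = 38.220000·cos 20.690° = 35.755028
roll angle φ = 11.609° = 0.20261527 rad
x = r_b·(cos φ + φ·sin φ) = 35.755028·(0.97954365 + 0.20261527·0.20123179) = 36.481438
y = r_b·(sin φ − φ·cos φ) = 35.755028·(0.20123179 − 0.20261527·0.97954365) = 0.098730

x=36.481438 y=0.098730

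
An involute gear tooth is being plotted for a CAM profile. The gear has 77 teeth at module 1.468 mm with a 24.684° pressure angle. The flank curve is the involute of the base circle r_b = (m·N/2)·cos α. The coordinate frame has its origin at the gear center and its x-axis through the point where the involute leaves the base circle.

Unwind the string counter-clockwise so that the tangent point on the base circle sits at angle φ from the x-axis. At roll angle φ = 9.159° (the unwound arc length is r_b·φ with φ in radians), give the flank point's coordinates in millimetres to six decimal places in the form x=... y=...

x=52.005606 y=0.069746

pitch radius r_p = m·N/2 = 1.468·77/2 = 56.518000
base radius r_b = r_p·cos α = 56.518000·cos 24.684° = 51.353658
roll angle φ = 9.159° = 0.15985471 rad
x = r_b·(cos φ + φ·sin φ) = 51.353658·(0.98725042 + 0.15985471·0.15917477) = 52.005606
y = r_b·(sin φ − φ·cos φ) = 51.353658·(0.15917477 − 0.15985471·0.98725042) = 0.069746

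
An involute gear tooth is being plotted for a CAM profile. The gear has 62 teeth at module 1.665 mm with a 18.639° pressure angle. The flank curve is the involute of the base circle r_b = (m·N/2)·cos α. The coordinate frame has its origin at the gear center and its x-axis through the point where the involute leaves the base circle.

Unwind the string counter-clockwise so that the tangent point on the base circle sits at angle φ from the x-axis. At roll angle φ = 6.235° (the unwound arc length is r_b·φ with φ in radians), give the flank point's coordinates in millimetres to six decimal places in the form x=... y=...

x=49.196577 y=0.020984

pitch radius r_p = m·N/2 = 1.665·62/2 = 51.615000
base radius r_b = r_p·cos α = 51.615000·cos 18.639° = 48.907849
roll angle φ = 6.235° = 0.10882128 rad
x = r_b·(cos φ + φ·sin φ) = 48.907849·(0.99408481 + 0.10882128·0.10860663) = 49.196577
y = r_b·(sin φ − φ·cos φ) = 48.907849·(0.10860663 − 0.10882128·0.99408481) = 0.020984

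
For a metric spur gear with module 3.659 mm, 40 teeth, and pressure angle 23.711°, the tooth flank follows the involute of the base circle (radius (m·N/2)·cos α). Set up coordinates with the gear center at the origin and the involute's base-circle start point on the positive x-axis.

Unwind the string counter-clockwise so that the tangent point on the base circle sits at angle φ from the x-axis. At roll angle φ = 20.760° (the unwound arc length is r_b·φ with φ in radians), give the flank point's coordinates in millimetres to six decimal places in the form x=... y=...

pitch radius r_p = m·N/2 = 3.659·40/2 = 73.180000
base radius r_b = r_p·cos α = 73.180000·cos 23.711° = 67.002540
roll angle φ = 20.760° = 0.36233035 rad
x = r_b·(cos φ + φ·sin φ) = 67.002540·(0.93507336 + 0.36233035·0.35445424) = 71.257395
y = r_b·(sin φ − φ·cos φ) = 67.002540·(0.35445424 − 0.36233035·0.93507336) = 1.048508

x=71.257395 y=1.048508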